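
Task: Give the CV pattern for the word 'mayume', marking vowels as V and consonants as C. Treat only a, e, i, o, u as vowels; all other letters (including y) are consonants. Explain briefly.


Letter mapping: m = C, a = V, y = C, u = V, m = C, e = V.

CVCVCV


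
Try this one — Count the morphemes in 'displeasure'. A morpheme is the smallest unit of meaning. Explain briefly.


Decomposition: dis- (prefix) + please (root) + -ure (suffix) = 3 morpheme(s)

3 morphemes


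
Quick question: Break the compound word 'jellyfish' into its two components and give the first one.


Split 'jellyfish' into 'jelly' + 'fish'. The first part is 'jelly'.

jelly


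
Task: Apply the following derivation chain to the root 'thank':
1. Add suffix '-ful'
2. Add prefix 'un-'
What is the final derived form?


Step 1: Add suffix '-ful' to 'thank' = 'thankful'
Step 2: Add prefix 'un-' to 'thankful' = 'unthankful'

unthankful


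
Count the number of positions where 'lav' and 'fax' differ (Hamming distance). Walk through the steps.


Alignment:
Position 1: 'l' vs 'f' = DIFFER
Position 2: 'a' vs 'a' = match
Position 3: 'v' vs 'x' = DIFFER
Total differences: 2

2


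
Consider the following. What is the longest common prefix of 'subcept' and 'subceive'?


Compare from the start: 5 characters match: 'subce'. Mismatch at position 6: 'p' vs 'i'.

subce


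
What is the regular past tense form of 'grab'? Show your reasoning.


Apply rule: Double final consonant and add -ed. 'grab' becomes 'grabbed'.

grabbed


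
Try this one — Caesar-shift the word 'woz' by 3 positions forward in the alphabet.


Shift each letter by 3: w -> z, o -> r, z -> c. Result: 'zrc'.

zrc


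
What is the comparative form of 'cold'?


Apply comparative formation (add -er): 'cold' -> 'colder'.

colder


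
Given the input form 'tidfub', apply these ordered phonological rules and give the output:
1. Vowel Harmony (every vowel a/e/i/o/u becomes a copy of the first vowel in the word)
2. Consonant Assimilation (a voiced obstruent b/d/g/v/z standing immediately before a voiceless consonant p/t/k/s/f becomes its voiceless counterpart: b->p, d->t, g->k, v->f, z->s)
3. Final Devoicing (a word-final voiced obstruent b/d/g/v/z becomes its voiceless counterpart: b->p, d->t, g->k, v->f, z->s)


Starting form: 'tidfub'
Rule 1: Vowel Harmony: all vowels become 'i' (matching first vowel). 'tidfub' -> 'tidfib'
Rule 2: Consonant Assimilation: voiced obstruent before voiceless consonant becomes voiceless ('df' -> 'tf'). 'tidfib' -> 'titfib'
Rule 3: Final Devoicing: word-final voiced obstruent 'b' becomes voiceless 'p'. 'titfib' -> 'titfip'
Final form: 'titfip'

titfip


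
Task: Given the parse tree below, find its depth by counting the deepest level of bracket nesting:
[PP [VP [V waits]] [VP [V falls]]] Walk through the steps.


Count bracket nesting levels:
'[' at pos 0: depth = 1
'[' at pos 4: depth = 2
'[' at pos 8: depth = 3
'[' at pos 19: depth = 2
'[' at pos 23: depth = 3
Maximum depth reached: 3

3


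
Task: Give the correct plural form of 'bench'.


Apply rule: Add -es (sibilant/fricative ending). 'bench' becomes 'benches'.

benches


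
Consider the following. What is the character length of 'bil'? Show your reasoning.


Spell out 'bil' and number each letter: b(1), i(2), l(3). Total: 3 letters.

3


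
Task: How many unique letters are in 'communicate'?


Unique letters in 'communicate': {a, c, e, i, m, n, o, t, u} = 9 distinct letters.

9


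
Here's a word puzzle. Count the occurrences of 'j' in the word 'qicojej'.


Letter 'j' in 'qicojej': found at position(s) 5, 7 = 2 occurrence(s).

2


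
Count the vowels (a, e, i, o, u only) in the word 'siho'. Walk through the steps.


Vowels in 'siho': i, o = 2 vowels.

2


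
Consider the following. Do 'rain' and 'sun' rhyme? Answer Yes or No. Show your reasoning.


Rime (stressed vowel + following sounds) of 'rain': -ain = /eɪn/
Rime of 'sun': -un = /ʌn/
/eɪn/ and /ʌn/ are different ending sounds, so the words do not rhyme.

No


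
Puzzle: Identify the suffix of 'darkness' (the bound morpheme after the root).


The word 'darkness' = 'dark' (root) + '-ness' (suffix). The suffix is '-ness'.

ness


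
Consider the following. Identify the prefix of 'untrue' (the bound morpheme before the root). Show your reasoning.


The word 'untrue' = 'un' (prefix) + 'true' (root). The prefix is 'un'.

un


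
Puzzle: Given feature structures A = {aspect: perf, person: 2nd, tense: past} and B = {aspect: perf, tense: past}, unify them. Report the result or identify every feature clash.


Compare features:
aspect: A=perf vs B=perf -> unified: perf
person: A=2nd vs B=_ -> unified: 2nd
tense: A=past vs B=past -> unified: past
No clashes found.

Unified: {aspect: perf, person: 2nd, tense: past}


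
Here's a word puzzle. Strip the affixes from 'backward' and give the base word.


Remove suffix '-ward' from 'backward' to get root 'back'.

back


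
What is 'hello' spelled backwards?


Reverse 'hello' character by character: 'olleh'.

olleh


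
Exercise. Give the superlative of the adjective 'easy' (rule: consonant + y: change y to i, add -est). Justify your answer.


Apply superlative formation (consonant + y: change y to i, add -est): 'easy' -> 'easiest'.

easiest


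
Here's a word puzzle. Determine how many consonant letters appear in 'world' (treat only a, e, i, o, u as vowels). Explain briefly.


Consonants in 'world': w, r, l, d = 4 consonants.

4


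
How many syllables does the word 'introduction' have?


Break 'introduction' into syllables: in-tro-duc-tion -> in | tro | duc | tion = 4 syllables

4 syllables


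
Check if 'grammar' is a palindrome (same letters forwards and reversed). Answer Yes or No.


Forward: 'grammar'
Reversed: 'rammarg'
They differ.

No


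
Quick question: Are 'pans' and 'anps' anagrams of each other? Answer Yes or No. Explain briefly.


Sorted letters of 'pans': 'anps'
Sorted letters of 'anps': 'anps'
They match.

Yes


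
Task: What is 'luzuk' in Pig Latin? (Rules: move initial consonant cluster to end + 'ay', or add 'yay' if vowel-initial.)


'luzuk': move consonant cluster 'l' to end and add 'ay': 'uzuklay'.

uzuklay


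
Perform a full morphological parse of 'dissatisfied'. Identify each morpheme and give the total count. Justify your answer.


Step 1: Identify prefix: 'dis' (meaning: not/apart)
Step 2: Identify root: 'satisfy'
Step 3: Identify suffix(es): 'ed'
Decomposition: dis- (prefix: not/apart) + satisfy (root) + -ed (suffix: past)
Total morphemes: 3

3 morphemes (dis- (prefix: not/apart) + satisfy (root) + -ed (suffix: past))


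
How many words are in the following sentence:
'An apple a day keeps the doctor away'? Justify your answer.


Split into words: An | apple | a | day | keeps | the | doctor | away = 8 words.

8


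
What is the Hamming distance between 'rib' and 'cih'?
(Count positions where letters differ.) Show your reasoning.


Alignment:
Position 1: 'r' vs 'c' = DIFFER
Position 2: 'i' vs 'i' = match
Position 3: 'b' vs 'h' = DIFFER
Total differences: 2

2


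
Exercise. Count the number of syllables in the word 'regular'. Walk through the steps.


Break 'regular' into syllables: reg-u-lar -> reg | u | lar = 3 syllables

3 syllables


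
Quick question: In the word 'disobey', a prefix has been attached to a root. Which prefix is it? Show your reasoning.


The word 'disobey' = 'dis' (prefix) + 'obey' (root). The prefix is 'dis'.

dis


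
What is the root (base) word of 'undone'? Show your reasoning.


Remove prefix 'un' from 'undone' to get root 'done'.

done


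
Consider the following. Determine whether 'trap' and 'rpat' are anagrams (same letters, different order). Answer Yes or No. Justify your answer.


Sorted letters of 'trap': 'aprt'
Sorted letters of 'rpat': 'aprt'
They match.

Yes


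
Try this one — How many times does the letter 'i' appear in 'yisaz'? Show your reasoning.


Letter 'i' in 'yisaz': found at position(s) 2 = 1 occurrence(s).

1


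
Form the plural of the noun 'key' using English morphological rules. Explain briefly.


Apply rule: Add -s. 'key' becomes 'keys'.

keys


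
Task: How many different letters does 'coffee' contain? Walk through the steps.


Unique letters in 'coffee': {c, e, f, o} = 4 distinct letters.

4


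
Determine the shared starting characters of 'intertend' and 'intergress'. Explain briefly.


Compare from the start: 5 characters match: 'inter'. Mismatch at position 6: 't' vs 'g'.

inter


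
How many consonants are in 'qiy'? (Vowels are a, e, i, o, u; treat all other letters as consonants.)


Consonants in 'qiy': q, y = 2 consonants.

2


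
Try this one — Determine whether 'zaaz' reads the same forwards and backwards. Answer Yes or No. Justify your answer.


Forward: 'zaaz'
Reversed: 'zaaz'
They are identical.

Yes


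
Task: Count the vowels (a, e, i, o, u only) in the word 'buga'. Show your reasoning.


Vowels in 'buga': u, a = 2 vowels.

2


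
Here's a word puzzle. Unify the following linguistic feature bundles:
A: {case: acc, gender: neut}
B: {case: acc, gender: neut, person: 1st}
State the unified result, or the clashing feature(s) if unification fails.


Compare features:
case: A=acc vs B=acc -> unified: acc
gender: A=neut vs B=neut -> unified: neut
person: A=_ vs B=1st -> unified: 1st
No clashes found.

Unified: {case: acc, gender: neut, person: 1st}


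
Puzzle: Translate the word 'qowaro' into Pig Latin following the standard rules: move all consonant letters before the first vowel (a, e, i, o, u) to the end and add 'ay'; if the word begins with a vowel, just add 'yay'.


'qowaro': move consonant cluster 'q' to end and add 'ay': 'owaroqay'.

owaroqay


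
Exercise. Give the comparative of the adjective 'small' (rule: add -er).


Apply comparative formation (add -er): 'small' -> 'smaller'.

smaller


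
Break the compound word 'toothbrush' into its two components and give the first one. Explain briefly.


Split 'toothbrush' into 'tooth' + 'brush'. The first part is 'tooth'.

tooth


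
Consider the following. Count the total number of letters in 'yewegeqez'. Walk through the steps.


Spell out 'yewegeqez' and number each letter: y(1), e(2), w(3), e(4), g(5), e(6), q(7), e(8), z(9). Total: 9 letters.

9


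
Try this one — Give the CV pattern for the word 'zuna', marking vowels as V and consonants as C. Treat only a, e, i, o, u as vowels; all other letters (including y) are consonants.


Letter mapping: z = C, u = V, n = C, a = V.

CVCV


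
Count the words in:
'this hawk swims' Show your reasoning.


Split into words: this | hawk | swims = 3 words.

3


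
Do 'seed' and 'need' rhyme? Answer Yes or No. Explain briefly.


Rime (stressed vowel + following sounds) of 'seed': -eed = /iːd/
Rime of 'need': -eed = /iːd/
/iːd/ and /iːd/ are the same ending sound, so the words rhyme.

Yes


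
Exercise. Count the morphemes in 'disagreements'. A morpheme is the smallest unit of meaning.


Decomposition: dis- (prefix) + agree (root) + -ment (suffix) + -s (plural) = 4 morpheme(s)

4 morphemes


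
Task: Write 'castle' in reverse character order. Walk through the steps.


Reverse 'castle' character by character: 'eltsac'.

eltsac


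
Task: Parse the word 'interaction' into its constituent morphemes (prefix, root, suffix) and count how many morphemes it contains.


Step 1: Identify prefix: 'inter' (meaning: between)
Step 2: Identify root: 'act'
Step 3: Identify suffix(es): 'ion'
Decomposition: inter- (prefix: between) + act (root) + -ion (suffix: act of)
Total morphemes: 3

3 morphemes (inter- (prefix: between) + act (root) + -ion (suffix: act of))


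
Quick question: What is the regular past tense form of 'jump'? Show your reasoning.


Apply rule: Add -ed. 'jump' becomes 'jumped'.

jumped


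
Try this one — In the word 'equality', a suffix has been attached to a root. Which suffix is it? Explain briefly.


The word 'equality' = 'equal' (root) + '-ity' (suffix). The suffix is '-ity'.

ity


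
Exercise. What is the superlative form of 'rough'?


Apply superlative formation (add -est): 'rough' -> 'roughest'.

roughest


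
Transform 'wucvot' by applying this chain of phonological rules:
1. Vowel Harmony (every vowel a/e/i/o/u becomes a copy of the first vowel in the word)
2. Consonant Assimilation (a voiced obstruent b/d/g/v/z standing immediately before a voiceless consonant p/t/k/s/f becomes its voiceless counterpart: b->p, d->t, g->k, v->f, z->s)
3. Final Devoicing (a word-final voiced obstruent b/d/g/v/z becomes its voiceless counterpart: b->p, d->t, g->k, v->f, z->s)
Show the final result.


Starting form: 'wucvot'
Rule 1: Vowel Harmony: all vowels become 'u' (matching first vowel). 'wucvot' -> 'wucvut'
Rule 2: Consonant Assimilation: no voiced obstruent (b/d/g/v/z) stands immediately before a voiceless consonant (p/t/k/s/f). No change.
Rule 3: Final Devoicing: final consonant 't' is not one of the voiced obstruents b/d/g/v/z. No change.
Final form: 'wucvut'

wucvut


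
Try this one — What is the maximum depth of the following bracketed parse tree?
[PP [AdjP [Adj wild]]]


Count bracket nesting levels:
'[' at pos 0: depth = 1
'[' at pos 4: depth = 2
'[' at pos 10: depth = 3
Maximum depth reached: 3

3


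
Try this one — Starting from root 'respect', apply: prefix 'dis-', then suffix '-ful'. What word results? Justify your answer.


Step 1: Add prefix 'dis-' to 'respect' = 'disrespect'
Step 2: Add suffix '-ful' to 'disrespect' = 'disrespectful'

disrespectful


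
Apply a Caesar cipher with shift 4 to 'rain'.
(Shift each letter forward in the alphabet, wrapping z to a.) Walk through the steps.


Shift each letter by 4: r -> v, a -> e, i -> m, n -> r. Result: 'vemr'.

vemr


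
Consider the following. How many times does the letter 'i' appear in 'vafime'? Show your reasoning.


Letter 'i' in 'vafime': found at position(s) 4 = 1 occurrence(s).

1


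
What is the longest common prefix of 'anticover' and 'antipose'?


Compare from the start: 4 characters match: 'anti'. Mismatch at position 5: 'c' vs 'p'.

anti


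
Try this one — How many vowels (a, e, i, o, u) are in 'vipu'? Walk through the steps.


Vowels in 'vipu': i, u = 2 vowels.

2


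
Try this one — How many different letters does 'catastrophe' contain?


Unique letters in 'catastrophe': {a, c, e, h, o, p, r, s, t} = 9 distinct letters.

9


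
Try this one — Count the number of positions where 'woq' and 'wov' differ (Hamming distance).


Alignment:
Position 1: 'w' vs 'w' = match
Position 2: 'o' vs 'o' = match
Position 3: 'q' vs 'v' = DIFFER
Total differences: 1

1


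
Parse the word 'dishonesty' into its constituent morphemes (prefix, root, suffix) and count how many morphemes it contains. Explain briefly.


Step 1: Identify prefix: 'dis' (meaning: not/apart)
Step 2: Identify root: 'honest'
Step 3: Identify suffix(es): 'y'
Decomposition: dis- (prefix: not/apart) + honest (root) + -y (suffix: quality)
Total morphemes: 3

3 morphemes (dis- (prefix: not/apart) + honest (root) + -y (suffix: quality))


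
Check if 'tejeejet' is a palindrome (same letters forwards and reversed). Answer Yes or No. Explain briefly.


Forward: 'tejeejet'
Reversed: 'tejeejet'
They are identical.

Yes


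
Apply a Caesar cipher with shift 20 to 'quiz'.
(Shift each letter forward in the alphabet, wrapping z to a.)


Shift each letter by 20: q -> k, u -> o, i -> c, z -> t. Result: 'koct'.

koct


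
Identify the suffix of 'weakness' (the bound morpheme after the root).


The word 'weakness' = 'weak' (root) + '-ness' (suffix). The suffix is '-ness'.

ness


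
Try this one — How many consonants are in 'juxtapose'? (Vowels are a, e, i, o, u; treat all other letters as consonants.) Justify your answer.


Consonants in 'juxtapose': j, x, t, p, s = 5 consonants.

5


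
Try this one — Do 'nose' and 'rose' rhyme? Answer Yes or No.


Rime (stressed vowel + following sounds) of 'nose': -ose = /oʊz/
Rime of 'rose': -ose = /oʊz/
/oʊz/ and /oʊz/ are the same ending sound, so the words rhyme.

Yes


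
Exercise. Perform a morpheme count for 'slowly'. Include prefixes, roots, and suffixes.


Decomposition: slow (root) + -ly (suffix) = 2 morpheme(s)

2 morphemes


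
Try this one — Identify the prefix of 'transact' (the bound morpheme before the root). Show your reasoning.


The word 'transact' = 'trans' (prefix) + 'act' (root). The prefix is 'trans'.

trans


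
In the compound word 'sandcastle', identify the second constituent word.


Split 'sandcastle' into 'sand' + 'castle'. The second part is 'castle'.

castle


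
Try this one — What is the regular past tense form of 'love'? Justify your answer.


Apply rule: Add -d (word ends in -e). 'love' becomes 'loved'.

loved


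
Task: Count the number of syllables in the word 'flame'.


Break 'flame' into syllables: flame -> flame = 1 syllable

1 syllable


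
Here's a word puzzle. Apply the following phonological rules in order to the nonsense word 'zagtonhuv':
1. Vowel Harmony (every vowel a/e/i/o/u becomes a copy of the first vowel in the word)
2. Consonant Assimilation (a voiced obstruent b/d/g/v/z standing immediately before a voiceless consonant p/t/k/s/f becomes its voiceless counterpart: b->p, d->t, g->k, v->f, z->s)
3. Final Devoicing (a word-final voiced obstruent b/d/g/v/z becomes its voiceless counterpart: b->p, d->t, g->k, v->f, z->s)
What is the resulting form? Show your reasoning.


Starting form: 'zagtonhuv'
Rule 1: Vowel Harmony: all vowels become 'a' (matching first vowel). 'zagtonhuv' -> 'zagtanhav'
Rule 2: Consonant Assimilation: voiced obstruent before voiceless consonant becomes voiceless ('gt' -> 'kt'). 'zagtanhav' -> 'zaktanhav'
Rule 3: Final Devoicing: word-final voiced obstruent 'v' becomes voiceless 'f'. 'zaktanhav' -> 'zaktanhaf'
Final form: 'zaktanhaf'

zaktanhaf


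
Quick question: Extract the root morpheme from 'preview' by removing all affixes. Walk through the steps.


Remove prefix 'pre' from 'preview' to get root 'view'.

view


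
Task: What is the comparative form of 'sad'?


Apply comparative formation (double final consonant, add -er): 'sad' -> 'sadder'.

sadder


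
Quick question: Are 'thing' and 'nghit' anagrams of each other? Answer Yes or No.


Sorted letters of 'thing': 'ghint'
Sorted letters of 'nghit': 'ghint'
They match.

Yes


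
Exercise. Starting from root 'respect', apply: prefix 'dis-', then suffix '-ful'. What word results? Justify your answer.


Step 1: Add prefix 'dis-' to 'respect' = 'disrespect'
Step 2: Add suffix '-ful' to 'disrespect' = 'disrespectful'

disrespectful


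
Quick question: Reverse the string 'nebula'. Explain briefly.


Reverse 'nebula' character by character: 'aluben'.

aluben


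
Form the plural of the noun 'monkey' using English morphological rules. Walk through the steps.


Apply rule: Add -s. 'monkey' becomes 'monkeys'.

monkeys


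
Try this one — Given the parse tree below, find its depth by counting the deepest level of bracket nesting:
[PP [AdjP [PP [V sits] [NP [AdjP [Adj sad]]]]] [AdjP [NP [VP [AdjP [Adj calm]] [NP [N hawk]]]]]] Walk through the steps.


Count bracket nesting levels:
'[' at pos 0: depth = 1
'[' at pos 4: depth = 2
'[' at pos 10: depth = 3
'[' at pos 14: depth = 4
'[' at pos 23: depth = 4
'[' at pos 27: depth = 5
'[' at pos 33: depth = 6
'[' at pos 47: depth = 2
'[' at pos 53: depth = 3
'[' at pos 57: depth = 4
'[' at pos 61: depth = 5
'[' at pos 67: depth = 6
'[' at pos 79: depth = 5
'[' at pos 83: depth = 6
Maximum depth reached: 6

6


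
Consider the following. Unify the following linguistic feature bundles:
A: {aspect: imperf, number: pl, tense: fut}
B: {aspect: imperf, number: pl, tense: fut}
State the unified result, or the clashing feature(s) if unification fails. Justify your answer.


Compare features:
aspect: A=imperf vs B=imperf -> unified: imperf
number: A=pl vs B=pl -> unified: pl
tense: A=fut vs B=fut -> unified: fut
No clashes found.

Unified: {aspect: imperf, number: pl, tense: fut}


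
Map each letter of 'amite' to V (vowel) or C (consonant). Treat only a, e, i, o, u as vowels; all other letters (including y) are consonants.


Letter mapping: a = V, m = C, i = V, t = C, e = V.

VCVCV


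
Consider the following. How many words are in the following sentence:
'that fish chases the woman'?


Split into words: that | fish | chases | the | woman = 5 words.

5


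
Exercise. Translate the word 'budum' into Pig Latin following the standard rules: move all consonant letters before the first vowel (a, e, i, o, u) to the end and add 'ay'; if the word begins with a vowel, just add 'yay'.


'budum': move consonant cluster 'b' to end and add 'ay': 'udumbay'.

udumbay


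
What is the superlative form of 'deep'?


Apply superlative formation (add -est): 'deep' -> 'deepest'.

deepest


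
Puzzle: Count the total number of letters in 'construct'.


Spell out 'construct' and number each letter: c(1), o(2), n(3), s(4), t(5), r(6), u(7), c(8), t(9). Total: 9 letters.

9


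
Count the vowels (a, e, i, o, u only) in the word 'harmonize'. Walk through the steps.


Vowels in 'harmonize': a, o, i, e = 4 vowels.

4


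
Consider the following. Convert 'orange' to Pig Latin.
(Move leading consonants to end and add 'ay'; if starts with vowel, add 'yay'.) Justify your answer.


'orange' starts with a vowel, so add 'yay': 'orangeyay'.

orangeyay


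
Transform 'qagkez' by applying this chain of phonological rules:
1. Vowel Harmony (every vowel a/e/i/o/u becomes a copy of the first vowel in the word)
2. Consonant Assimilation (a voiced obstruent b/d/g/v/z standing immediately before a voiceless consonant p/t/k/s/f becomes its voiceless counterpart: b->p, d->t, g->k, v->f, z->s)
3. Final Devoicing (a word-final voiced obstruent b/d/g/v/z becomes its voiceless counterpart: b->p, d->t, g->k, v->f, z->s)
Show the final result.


Starting form: 'qagkez'
Rule 1: Vowel Harmony: all vowels become 'a' (matching first vowel). 'qagkez' -> 'qagkaz'
Rule 2: Consonant Assimilation: voiced obstruent before voiceless consonant becomes voiceless ('gk' -> 'kk'). 'qagkaz' -> 'qakkaz'
Rule 3: Final Devoicing: word-final voiced obstruent 'z' becomes voiceless 's'. 'qakkaz' -> 'qakkas'
Final form: 'qakkas'

qakkas


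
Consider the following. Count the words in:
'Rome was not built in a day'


Split into words: Rome | was | not | built | in | a | day = 7 words.

7


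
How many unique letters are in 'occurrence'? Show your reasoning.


Unique letters in 'occurrence': {c, e, n, o, r, u} = 6 distinct letters.

6


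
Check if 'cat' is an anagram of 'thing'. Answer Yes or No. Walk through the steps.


Sorted letters of 'cat': 'act'
Sorted letters of 'thing': 'ghint'
They do not match.

No


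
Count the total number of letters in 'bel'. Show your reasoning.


Spell out 'bel' and number each letter: b(1), e(2), l(3). Total: 3 letters.

3


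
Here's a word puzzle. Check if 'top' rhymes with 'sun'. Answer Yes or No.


Rime (stressed vowel + following sounds) of 'top': -op = /ɒp/
Rime of 'sun': -un = /ʌn/
/ɒp/ and /ʌn/ are different ending sounds, so the words do not rhyme.

No


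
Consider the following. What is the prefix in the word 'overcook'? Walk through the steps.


The word 'overcook' = 'over' (prefix) + 'cook' (root). The prefix is 'over'.

over


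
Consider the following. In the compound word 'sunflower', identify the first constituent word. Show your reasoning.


Split 'sunflower' into 'sun' + 'flower'. The first part is 'sun'.

sun


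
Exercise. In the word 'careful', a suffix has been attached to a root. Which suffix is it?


The word 'careful' = 'care' (root) + '-ful' (suffix). The suffix is '-ful'.

ful


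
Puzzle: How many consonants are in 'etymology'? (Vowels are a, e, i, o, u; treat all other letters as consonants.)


Consonants in 'etymology': t, y, m, l, g, y = 6 consonants.

6


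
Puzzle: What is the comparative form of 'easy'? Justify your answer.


Apply comparative formation (consonant + y: change y to i, add -er): 'easy' -> 'easier'.

easier


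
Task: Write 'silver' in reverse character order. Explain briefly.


Reverse 'silver' character by character: 'revlis'.

revlis


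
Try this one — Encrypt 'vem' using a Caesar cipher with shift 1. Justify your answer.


Shift each letter by 1: v -> w, e -> f, m -> n. Result: 'wfn'.

wfn


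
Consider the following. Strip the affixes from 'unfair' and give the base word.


Remove prefix 'un' from 'unfair' to get root 'fair'.

fair


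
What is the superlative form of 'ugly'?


Apply superlative formation (consonant + y: change y to i, add -est): 'ugly' -> 'ugliest'.

ugliest


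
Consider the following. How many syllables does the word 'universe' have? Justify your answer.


Break 'universe' into syllables: u-ni-verse -> u | ni | verse = 3 syllables

3 syllables


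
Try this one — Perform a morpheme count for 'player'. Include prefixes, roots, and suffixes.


Decomposition: play (root) + -er (suffix) = 2 morpheme(s)

2 morphemes


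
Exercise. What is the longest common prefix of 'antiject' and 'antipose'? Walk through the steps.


Compare from the start: 4 characters match: 'anti'. Mismatch at position 5: 'j' vs 'p'.

anti


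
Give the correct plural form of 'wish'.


Apply rule: Add -es (sibilant/fricative ending). 'wish' becomes 'wishes'.

wishes


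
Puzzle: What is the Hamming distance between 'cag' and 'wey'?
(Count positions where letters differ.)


Alignment:
Position 1: 'c' vs 'w' = DIFFER
Position 2: 'a' vs 'e' = DIFFER
Position 3: 'g' vs 'y' = DIFFER
Total differences: 3

3


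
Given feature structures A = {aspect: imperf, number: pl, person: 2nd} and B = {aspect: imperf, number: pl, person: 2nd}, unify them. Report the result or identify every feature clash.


Compare features:
aspect: A=imperf vs B=imperf -> unified: imperf
number: A=pl vs B=pl -> unified: pl
person: A=2nd vs B=2nd -> unified: 2nd
No clashes found.

Unified: {aspect: imperf, number: pl, person: 2nd}


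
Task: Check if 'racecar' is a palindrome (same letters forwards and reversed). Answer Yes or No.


Forward: 'racecar'
Reversed: 'racecar'
They are identical.

Yes


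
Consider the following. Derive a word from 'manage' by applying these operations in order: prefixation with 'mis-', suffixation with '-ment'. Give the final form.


Step 1: Add prefix 'mis-' to 'manage' = 'mismanage'
Step 2: Add suffix '-ment' to 'mismanage' = 'mismanagement'

mismanagement


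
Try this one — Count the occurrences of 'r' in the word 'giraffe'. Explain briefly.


Letter 'r' in 'giraffe': found at position(s) 3 = 1 occurrence(s).

1


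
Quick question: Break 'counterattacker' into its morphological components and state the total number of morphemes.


Step 1: Identify prefix: 'counter' (meaning: against)
Step 2: Identify root: 'attack'
Step 3: Identify suffix(es): 'er'
Decomposition: counter- (prefix: against) + attack (root) + -er (suffix: one who)
Total morphemes: 3

3 morphemes (counter- (prefix: against) + attack (root) + -er (suffix: one who))


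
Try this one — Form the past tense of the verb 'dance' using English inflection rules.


Apply rule: Add -d (word ends in -e). 'dance' becomes 'danced'.

danced


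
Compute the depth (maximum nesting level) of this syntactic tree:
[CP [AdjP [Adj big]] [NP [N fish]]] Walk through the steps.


Count bracket nesting levels:
'[' at pos 0: depth = 1
'[' at pos 4: depth = 2
'[' at pos 10: depth = 3
'[' at pos 21: depth = 2
'[' at pos 25: depth = 3
Maximum depth reached: 3

3


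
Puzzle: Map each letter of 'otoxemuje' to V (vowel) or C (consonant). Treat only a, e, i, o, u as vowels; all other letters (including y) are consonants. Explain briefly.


Letter mapping: o = V, t = C, o = V, x = C, e = V, m = C, u = V, j = C, e = V.

VCVCVCVCV


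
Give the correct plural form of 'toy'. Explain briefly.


Apply rule: Add -s. 'toy' becomes 'toys'.

toys


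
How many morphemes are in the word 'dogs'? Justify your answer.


Decomposition: dog (root) + -s (plural) = 2 morpheme(s)

2 morphemes


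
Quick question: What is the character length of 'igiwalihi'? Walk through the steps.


Spell out 'igiwalihi' and number each letter: i(1), g(2), i(3), w(4), a(5), l(6), i(7), h(8), i(9). Total: 9 letters.

9


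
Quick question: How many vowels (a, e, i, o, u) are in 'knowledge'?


Vowels in 'knowledge': o, e, e = 3 vowels.

3


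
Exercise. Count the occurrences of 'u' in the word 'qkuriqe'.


Letter 'u' in 'qkuriqe': found at position(s) 3 = 1 occurrence(s).

1


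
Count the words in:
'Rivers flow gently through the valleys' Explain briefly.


Split into words: Rivers | flow | gently | through | the | valleys = 6 words.

6


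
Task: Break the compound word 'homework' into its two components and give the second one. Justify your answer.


Split 'homework' into 'home' + 'work'. The second part is 'work'.

work


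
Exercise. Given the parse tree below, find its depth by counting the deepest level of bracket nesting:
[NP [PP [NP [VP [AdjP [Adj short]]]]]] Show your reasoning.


Count bracket nesting levels:
'[' at pos 0: depth = 1
'[' at pos 4: depth = 2
'[' at pos 8: depth = 3
'[' at pos 12: depth = 4
'[' at pos 16: depth = 5
'[' at pos 22: depth = 6
Maximum depth reached: 6

6


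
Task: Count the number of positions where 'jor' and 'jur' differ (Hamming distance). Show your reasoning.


Alignment:
Position 1: 'j' vs 'j' = match
Position 2: 'o' vs 'u' = DIFFER
Position 3: 'r' vs 'r' = match
Total differences: 1

1


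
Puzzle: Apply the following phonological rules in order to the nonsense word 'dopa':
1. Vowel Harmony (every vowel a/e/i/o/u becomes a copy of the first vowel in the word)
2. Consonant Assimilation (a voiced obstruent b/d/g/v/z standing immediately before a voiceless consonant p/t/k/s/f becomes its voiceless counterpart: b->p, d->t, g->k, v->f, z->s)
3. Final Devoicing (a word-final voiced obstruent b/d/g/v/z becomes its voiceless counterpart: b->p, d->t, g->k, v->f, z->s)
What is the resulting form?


Starting form: 'dopa'
Rule 1: Vowel Harmony: all vowels become 'o' (matching first vowel). 'dopa' -> 'dopo'
Rule 2: Consonant Assimilation: no voiced obstruent (b/d/g/v/z) stands immediately before a voiceless consonant (p/t/k/s/f). No change.
Rule 3: Final Devoicing: the word ends in the vowel 'o', not a consonant. No change.
Final form: 'dopo'

dopo


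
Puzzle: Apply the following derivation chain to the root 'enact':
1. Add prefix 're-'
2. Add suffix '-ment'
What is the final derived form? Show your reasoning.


Step 1: Add prefix 're-' to 'enact' = 'reenact'
Step 2: Add suffix '-ment' to 'reenact' = 'reenactment'

reenactment


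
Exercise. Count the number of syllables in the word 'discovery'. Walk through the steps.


Break 'discovery' into syllables: dis-cov-er-y -> dis | cov | er | y = 4 syllables

4 syllables


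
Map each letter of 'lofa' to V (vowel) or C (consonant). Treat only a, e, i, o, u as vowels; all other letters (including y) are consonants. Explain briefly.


Letter mapping: l = C, o = V, f = C, a = V.

CVCV


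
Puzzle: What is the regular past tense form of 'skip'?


Apply rule: Double final consonant and add -ed. 'skip' becomes 'skipped'.

skipped


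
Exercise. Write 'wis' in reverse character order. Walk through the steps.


Reverse 'wis' character by character: 'siw'.

siw


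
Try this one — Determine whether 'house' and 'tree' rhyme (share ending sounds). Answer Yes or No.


Rime (stressed vowel + following sounds) of 'house': -ouse = /aʊs/
Rime of 'tree': -ee = /iː/
/aʊs/ and /iː/ are different ending sounds, so the words do not rhyme.

No


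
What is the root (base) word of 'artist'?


Remove suffix '-ist' from 'artist' to get root 'art'.

art


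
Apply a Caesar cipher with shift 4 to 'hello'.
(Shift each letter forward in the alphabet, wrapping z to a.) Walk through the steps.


Shift each letter by 4: h -> l, e -> i, l -> p, l -> p, o -> s. Result: 'lipps'.

lipps


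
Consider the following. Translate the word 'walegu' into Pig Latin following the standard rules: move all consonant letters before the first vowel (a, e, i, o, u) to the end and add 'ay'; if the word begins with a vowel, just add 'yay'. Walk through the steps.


'walegu': move consonant cluster 'w' to end and add 'ay': 'aleguway'.

aleguway


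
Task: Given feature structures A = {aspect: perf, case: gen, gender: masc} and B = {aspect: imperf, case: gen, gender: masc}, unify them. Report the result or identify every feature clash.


Compare features:
aspect: A=perf vs B=imperf -> CLASH
case: A=gen vs B=gen -> unified: gen
gender: A=masc vs B=masc -> unified: masc
Clash detected on feature 'aspect' (perf vs imperf); unification fails.

CLASH on 'aspect' (perf vs imperf)


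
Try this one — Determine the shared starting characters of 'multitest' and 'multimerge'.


Compare from the start: 5 characters match: 'multi'. Mismatch at position 6: 't' vs 'm'.

multi


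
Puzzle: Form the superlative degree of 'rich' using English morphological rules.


Apply superlative formation (add -est): 'rich' -> 'richest'.

richest


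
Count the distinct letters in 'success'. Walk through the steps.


Unique letters in 'success': {c, e, s, u} = 4 distinct letters.

4


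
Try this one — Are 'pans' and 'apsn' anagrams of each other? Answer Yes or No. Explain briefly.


Sorted letters of 'pans': 'anps'
Sorted letters of 'apsn': 'anps'
They match.

Yes


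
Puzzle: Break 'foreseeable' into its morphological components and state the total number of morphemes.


Step 1: Identify prefix: 'fore' (meaning: before/front)
Step 2: Identify root: 'see'
Step 3: Identify suffix(es): 'able'
Decomposition: fore- (prefix: before/front) + see (root) + -able (suffix: capable of)
Total morphemes: 3

3 morphemes (fore- (prefix: before/front) + see (root) + -able (suffix: capable of))


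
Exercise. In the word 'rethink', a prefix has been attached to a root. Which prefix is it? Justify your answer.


The word 'rethink' = 're' (prefix) + 'think' (root). The prefix is 're'.

re


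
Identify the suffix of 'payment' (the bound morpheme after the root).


The word 'payment' = 'pay' (root) + '-ment' (suffix). The suffix is '-ment'.

ment


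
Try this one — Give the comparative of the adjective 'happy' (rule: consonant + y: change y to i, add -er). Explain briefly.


Apply comparative formation (consonant + y: change y to i, add -er): 'happy' -> 'happier'.

happier


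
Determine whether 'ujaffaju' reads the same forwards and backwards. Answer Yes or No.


Forward: 'ujaffaju'
Reversed: 'ujaffaju'
They are identical.

Yes


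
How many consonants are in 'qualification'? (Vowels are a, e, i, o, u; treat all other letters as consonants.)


Consonants in 'qualification': q, l, f, c, t, n = 6 consonants.

6


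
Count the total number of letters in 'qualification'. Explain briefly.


Spell out 'qualification' and number each letter: q(1), u(2), a(3), l(4), i(5), f(6), i(7), c(8), a(9), t(10), i(11), o(12), n(13). Total: 13 letters.

13


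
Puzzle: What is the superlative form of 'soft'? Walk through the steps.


Apply superlative formation (add -est): 'soft' -> 'softest'.

softest


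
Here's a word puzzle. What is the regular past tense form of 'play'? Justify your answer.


Apply rule: Add -ed. 'play' becomes 'played'.

played


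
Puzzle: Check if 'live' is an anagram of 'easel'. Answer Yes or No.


Sorted letters of 'live': 'eilv'
Sorted letters of 'easel': 'aeels'
They do not match.

No


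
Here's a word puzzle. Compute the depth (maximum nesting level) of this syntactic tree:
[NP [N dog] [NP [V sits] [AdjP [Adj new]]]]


Count bracket nesting levels:
'[' at pos 0: depth = 1
'[' at pos 4: depth = 2
'[' at pos 12: depth = 2
'[' at pos 16: depth = 3
'[' at pos 25: depth = 3
'[' at pos 31: depth = 4
Maximum depth reached: 4

4


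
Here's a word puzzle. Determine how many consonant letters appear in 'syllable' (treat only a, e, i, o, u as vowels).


Consonants in 'syllable': s, y, l, l, b, l = 6 consonants.

6


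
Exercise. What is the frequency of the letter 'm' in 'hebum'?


Letter 'm' in 'hebum': found at position(s) 5 = 1 occurrence(s).

1


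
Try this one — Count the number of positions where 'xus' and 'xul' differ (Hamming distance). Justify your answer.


Alignment:
Position 1: 'x' vs 'x' = match
Position 2: 'u' vs 'u' = match
Position 3: 's' vs 'l' = DIFFER
Total differences: 1

1


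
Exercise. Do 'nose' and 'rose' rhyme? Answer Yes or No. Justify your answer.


Rime (stressed vowel + following sounds) of 'nose': -ose = /oʊz/
Rime of 'rose': -ose = /oʊz/
/oʊz/ and /oʊz/ are the same ending sound, so the words rhyme.

Yes


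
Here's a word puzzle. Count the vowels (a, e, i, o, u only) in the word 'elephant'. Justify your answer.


Vowels in 'elephant': e, e, a = 3 vowels.

3


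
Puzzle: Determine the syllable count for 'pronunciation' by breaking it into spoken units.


Break 'pronunciation' into syllables: pro-nun-ci-a-tion -> pro | nun | ci | a | tion = 5 syllables

5 syllables


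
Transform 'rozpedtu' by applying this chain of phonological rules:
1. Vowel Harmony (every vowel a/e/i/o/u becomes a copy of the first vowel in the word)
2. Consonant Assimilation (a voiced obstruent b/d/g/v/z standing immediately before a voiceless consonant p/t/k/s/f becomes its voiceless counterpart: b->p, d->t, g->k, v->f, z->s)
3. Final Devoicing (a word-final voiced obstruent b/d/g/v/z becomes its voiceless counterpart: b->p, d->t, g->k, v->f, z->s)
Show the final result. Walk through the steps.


Starting form: 'rozpedtu'
Rule 1: Vowel Harmony: all vowels become 'o' (matching first vowel). 'rozpedtu' -> 'rozpodto'
Rule 2: Consonant Assimilation: voiced obstruent before voiceless consonant becomes voiceless ('zp' -> 'sp', 'dt' -> 'tt'). 'rozpodto' -> 'rospotto'
Rule 3: Final Devoicing: the word ends in the vowel 'o', not a consonant. No change.
Final form: 'rospotto'

rospotto


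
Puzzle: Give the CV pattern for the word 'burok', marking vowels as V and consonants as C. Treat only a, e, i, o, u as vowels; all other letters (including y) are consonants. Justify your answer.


Letter mapping: b = C, u = V, r = C, o = V, k = C.

CVCVC


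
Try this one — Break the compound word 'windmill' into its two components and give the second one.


Split 'windmill' into 'wind' + 'mill'. The second part is 'mill'.

mill


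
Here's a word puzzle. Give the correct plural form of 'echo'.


Apply rule: Add -es (consonant + o). 'echo' becomes 'echoes'.

echoes


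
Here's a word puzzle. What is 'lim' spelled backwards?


Reverse 'lim' character by character: 'mil'.

mil


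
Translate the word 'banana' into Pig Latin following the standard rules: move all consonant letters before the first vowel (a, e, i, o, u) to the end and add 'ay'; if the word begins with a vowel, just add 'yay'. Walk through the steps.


'banana': move consonant cluster 'b' to end and add 'ay': 'ananabay'.

ananabay


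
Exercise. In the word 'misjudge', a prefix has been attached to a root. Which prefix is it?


The word 'misjudge' = 'mis' (prefix) + 'judge' (root). The prefix is 'mis'.

mis
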